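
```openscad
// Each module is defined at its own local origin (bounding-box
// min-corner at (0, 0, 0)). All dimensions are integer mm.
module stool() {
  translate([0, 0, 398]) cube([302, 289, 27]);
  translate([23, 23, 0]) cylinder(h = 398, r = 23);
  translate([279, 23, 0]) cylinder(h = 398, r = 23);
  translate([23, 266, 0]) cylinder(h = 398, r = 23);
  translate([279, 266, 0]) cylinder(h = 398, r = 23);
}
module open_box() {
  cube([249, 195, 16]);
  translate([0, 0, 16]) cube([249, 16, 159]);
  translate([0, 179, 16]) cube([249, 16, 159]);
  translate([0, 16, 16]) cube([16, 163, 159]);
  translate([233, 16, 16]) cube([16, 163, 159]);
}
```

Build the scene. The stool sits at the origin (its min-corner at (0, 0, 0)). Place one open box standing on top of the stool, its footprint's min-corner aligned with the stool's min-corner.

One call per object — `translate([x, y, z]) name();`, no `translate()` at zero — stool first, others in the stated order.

stool();
translate([0, 0, 425]) open_box();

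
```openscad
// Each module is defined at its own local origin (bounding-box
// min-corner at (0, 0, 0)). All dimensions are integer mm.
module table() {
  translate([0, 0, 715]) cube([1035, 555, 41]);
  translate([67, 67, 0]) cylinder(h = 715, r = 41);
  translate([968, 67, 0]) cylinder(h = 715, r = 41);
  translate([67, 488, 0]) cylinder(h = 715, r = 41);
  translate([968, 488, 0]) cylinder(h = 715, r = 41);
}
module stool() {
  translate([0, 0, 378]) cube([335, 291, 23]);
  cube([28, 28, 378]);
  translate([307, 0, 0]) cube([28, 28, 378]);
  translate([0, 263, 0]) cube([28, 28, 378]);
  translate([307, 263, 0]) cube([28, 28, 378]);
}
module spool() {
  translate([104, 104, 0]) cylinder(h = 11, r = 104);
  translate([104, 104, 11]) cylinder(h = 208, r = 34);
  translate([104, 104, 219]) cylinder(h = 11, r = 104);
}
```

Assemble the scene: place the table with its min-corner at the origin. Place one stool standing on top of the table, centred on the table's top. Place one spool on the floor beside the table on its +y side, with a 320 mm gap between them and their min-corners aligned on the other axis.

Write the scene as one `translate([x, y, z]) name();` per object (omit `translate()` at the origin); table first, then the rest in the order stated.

table();
translate([350, 132, 756]) stool();
translate([0, 875, 0]) spool();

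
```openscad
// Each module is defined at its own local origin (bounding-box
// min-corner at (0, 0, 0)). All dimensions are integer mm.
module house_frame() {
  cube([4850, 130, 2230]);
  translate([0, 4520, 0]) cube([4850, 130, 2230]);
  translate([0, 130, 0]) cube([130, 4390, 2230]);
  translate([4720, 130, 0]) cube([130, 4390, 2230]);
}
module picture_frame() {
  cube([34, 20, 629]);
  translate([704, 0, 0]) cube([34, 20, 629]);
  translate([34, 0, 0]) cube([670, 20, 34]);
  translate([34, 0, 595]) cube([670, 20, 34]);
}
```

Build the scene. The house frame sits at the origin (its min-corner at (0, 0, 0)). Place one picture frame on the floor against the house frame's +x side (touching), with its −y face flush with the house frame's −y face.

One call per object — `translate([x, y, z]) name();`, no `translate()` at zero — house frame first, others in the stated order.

house_frame();
translate([4850, 0, 0]) picture_frame();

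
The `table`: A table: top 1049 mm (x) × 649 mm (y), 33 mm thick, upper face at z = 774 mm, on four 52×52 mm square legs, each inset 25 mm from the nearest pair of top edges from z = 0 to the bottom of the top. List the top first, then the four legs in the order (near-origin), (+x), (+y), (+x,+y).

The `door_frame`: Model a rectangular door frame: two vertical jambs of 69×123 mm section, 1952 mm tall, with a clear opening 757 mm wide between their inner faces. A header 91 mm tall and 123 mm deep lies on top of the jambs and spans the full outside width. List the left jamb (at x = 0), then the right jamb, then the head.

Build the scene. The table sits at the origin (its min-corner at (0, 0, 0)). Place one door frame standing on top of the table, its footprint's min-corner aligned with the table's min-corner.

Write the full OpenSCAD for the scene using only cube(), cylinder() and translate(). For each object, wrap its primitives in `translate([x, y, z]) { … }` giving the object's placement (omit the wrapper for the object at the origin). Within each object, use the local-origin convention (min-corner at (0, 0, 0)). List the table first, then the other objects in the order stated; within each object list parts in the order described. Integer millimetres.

translate([0, 0, 741]) cube([1049, 649, 33]);
translate([25, 25, 0]) cube([52, 52, 741]);
translate([972, 25, 0]) cube([52, 52, 741]);
translate([25, 572, 0]) cube([52, 52, 741]);
translate([972, 572, 0]) cube([52, 52, 741]);
translate([0, 0, 774]) {
  cube([69, 123, 1952]);
  translate([826, 0, 0]) cube([69, 123, 1952]);
  translate([0, 0, 1952]) cube([895, 123, 91]);
}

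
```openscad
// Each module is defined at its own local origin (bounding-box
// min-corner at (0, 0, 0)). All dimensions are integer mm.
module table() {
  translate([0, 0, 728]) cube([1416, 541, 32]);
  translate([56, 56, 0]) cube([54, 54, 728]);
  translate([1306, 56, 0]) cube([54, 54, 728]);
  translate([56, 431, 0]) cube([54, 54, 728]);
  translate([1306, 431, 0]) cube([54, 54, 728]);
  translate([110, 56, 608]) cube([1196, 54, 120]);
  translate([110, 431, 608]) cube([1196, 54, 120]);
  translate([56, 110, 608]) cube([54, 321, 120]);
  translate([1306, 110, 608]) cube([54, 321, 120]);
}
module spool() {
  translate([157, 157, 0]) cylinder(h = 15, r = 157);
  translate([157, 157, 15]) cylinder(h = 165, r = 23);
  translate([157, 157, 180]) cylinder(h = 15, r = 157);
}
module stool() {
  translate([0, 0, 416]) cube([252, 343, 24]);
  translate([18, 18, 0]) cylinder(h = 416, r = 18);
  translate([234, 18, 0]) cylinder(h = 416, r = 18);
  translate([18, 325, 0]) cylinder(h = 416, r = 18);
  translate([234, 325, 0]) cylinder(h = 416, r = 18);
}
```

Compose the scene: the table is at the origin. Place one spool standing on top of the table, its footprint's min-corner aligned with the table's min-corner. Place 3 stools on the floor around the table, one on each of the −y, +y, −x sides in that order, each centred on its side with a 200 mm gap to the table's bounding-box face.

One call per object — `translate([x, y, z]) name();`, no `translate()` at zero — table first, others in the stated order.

table();
translate([0, 0, 760]) spool();
translate([582, -543, 0]) stool();
translate([582, 741, 0]) stool();
translate([-452, 99, 0]) stool();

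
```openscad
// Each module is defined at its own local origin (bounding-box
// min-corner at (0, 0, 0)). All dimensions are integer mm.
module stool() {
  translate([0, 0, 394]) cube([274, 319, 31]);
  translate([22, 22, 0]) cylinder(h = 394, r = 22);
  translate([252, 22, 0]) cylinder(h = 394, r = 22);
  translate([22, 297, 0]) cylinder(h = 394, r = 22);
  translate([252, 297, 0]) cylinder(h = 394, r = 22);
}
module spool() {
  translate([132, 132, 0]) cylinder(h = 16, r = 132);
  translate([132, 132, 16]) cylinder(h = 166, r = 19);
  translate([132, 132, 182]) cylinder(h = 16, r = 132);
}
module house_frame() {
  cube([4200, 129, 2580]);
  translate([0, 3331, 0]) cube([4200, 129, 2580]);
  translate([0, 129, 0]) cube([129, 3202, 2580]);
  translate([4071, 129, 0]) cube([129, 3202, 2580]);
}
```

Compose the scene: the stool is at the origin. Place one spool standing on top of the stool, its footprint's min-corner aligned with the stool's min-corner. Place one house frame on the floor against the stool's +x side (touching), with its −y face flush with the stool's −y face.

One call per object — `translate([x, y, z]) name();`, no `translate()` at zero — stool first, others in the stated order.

stool();
translate([0, 0, 425]) spool();
translate([274, 0, 0]) house_frame();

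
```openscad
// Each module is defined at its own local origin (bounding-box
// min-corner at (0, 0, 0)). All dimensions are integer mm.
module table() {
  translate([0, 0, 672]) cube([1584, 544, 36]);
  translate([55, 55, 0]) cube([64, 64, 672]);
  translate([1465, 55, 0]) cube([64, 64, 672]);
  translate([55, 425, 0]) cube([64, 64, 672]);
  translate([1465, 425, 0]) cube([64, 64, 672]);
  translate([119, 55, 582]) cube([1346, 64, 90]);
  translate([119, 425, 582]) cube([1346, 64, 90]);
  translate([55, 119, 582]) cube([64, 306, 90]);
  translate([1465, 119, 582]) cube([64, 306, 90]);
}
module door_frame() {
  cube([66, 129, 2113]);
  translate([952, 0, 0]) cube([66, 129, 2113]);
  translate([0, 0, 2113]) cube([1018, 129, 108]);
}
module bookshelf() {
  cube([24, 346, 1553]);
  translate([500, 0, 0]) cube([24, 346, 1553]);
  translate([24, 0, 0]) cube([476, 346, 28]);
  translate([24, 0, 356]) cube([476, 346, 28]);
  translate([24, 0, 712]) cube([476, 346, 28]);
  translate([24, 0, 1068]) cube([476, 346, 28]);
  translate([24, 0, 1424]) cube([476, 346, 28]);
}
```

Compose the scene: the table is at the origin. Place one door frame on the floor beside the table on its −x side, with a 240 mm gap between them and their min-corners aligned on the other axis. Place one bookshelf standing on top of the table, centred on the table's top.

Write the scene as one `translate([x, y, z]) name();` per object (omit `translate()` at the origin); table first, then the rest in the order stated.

table();
translate([-1258, 0, 0]) door_frame();
translate([530, 99, 708]) bookshelf();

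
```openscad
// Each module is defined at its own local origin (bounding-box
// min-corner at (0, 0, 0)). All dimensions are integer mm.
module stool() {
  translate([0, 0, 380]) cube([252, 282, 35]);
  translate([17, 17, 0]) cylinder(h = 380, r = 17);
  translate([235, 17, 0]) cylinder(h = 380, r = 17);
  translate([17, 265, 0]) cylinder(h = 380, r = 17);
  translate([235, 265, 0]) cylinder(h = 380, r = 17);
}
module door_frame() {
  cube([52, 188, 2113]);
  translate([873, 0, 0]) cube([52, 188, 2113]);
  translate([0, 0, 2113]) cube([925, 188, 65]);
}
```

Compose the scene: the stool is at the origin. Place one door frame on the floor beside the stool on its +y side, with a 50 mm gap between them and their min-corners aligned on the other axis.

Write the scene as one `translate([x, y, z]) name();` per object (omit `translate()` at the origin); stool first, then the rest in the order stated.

stool();
translate([0, 332, 0]) door_frame();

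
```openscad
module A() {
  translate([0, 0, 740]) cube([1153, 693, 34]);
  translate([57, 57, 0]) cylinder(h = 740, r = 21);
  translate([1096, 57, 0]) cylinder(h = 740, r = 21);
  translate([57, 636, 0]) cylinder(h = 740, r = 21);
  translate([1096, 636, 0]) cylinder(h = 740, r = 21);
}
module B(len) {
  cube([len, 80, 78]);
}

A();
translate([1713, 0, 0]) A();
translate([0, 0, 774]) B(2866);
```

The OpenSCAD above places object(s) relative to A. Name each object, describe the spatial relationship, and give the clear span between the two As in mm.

A is a table. B is a beam. A beam spans the tops of two tables. The clear span between the two tables is 560 mm.

Second table starts at x = 1713; first ends at x = 1153; clear span = 1713 − 1153 = 560 mm.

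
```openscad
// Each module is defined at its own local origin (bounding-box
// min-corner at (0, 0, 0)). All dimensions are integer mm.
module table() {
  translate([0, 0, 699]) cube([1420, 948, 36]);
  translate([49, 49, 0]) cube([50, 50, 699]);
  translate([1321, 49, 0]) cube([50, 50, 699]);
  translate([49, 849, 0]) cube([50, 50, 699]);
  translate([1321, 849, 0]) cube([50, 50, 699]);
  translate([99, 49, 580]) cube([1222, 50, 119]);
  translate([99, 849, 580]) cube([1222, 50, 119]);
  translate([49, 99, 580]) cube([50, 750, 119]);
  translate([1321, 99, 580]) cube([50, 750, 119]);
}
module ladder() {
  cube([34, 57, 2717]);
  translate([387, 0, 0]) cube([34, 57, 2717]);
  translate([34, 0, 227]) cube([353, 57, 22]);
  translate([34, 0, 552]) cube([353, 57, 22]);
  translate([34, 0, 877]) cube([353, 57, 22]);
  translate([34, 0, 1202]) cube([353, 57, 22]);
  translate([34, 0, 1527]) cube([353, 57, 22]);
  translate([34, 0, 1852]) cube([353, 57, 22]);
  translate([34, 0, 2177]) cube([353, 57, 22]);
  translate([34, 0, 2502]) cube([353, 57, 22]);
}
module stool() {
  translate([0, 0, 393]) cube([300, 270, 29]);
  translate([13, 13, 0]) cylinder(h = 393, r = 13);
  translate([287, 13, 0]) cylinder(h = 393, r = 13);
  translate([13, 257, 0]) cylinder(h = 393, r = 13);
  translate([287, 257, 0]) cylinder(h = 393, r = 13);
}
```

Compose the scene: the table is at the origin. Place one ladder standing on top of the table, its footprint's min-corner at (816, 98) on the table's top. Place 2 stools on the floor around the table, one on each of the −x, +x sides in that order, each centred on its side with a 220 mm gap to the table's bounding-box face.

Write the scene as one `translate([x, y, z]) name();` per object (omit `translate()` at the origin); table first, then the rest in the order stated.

table();
translate([816, 98, 735]) ladder();
translate([-520, 339, 0]) stool();
translate([1640, 339, 0]) stool();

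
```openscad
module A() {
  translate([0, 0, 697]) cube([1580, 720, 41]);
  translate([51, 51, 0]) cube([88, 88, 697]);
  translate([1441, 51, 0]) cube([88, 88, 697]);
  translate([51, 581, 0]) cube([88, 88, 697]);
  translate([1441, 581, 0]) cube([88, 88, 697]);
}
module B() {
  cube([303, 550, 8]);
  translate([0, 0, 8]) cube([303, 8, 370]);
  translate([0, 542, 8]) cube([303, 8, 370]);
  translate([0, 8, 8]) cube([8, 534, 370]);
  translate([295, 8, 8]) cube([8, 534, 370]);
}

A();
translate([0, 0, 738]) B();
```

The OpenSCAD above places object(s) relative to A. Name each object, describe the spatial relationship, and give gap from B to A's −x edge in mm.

The open box's min-x is at 0; the table's min-x is 0; gap = 0 mm.

A is a table. B is an open box. The open box is on top of the table. The gap from the open box to the table's −x edge is 0 mm.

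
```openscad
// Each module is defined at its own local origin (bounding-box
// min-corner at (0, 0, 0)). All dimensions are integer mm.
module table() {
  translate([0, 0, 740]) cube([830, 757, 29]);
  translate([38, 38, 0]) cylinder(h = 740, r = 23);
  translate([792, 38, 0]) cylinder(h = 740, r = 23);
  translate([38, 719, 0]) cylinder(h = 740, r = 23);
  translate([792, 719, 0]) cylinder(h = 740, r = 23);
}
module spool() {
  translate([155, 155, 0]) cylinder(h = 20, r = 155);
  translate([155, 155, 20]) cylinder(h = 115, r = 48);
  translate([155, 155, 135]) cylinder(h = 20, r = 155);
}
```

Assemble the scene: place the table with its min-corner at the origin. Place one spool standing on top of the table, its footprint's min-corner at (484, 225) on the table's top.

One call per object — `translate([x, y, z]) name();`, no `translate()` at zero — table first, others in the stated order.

table();
translate([484, 225, 769]) spool();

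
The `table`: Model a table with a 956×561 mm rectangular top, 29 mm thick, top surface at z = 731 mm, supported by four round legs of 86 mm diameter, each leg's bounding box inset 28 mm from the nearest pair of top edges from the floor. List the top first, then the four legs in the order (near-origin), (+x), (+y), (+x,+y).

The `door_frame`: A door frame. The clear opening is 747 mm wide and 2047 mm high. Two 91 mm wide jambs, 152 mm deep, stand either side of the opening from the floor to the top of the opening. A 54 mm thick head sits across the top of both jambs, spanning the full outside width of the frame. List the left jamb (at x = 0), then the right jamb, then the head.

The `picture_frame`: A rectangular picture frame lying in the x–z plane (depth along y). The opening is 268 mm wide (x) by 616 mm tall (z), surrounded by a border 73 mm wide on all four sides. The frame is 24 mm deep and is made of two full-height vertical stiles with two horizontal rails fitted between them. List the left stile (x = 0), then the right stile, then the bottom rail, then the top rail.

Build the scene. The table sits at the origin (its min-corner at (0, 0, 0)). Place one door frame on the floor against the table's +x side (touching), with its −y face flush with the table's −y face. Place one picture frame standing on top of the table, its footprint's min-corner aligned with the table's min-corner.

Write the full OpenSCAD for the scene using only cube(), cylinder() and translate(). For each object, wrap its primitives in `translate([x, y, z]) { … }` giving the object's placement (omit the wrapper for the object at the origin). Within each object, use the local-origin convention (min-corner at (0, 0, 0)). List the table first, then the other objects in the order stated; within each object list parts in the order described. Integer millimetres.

translate([0, 0, 702]) cube([956, 561, 29]);
translate([71, 71, 0]) cylinder(h = 702, r = 43);
translate([885, 71, 0]) cylinder(h = 702, r = 43);
translate([71, 490, 0]) cylinder(h = 702, r = 43);
translate([885, 490, 0]) cylinder(h = 702, r = 43);
translate([956, 0, 0]) {
  cube([91, 152, 2047]);
  translate([838, 0, 0]) cube([91, 152, 2047]);
  translate([0, 0, 2047]) cube([929, 152, 54]);
}
translate([0, 0, 731]) {
  cube([73, 24, 762]);
  translate([341, 0, 0]) cube([73, 24, 762]);
  translate([73, 0, 0]) cube([268, 24, 73]);
  translate([73, 0, 689]) cube([268, 24, 73]);
}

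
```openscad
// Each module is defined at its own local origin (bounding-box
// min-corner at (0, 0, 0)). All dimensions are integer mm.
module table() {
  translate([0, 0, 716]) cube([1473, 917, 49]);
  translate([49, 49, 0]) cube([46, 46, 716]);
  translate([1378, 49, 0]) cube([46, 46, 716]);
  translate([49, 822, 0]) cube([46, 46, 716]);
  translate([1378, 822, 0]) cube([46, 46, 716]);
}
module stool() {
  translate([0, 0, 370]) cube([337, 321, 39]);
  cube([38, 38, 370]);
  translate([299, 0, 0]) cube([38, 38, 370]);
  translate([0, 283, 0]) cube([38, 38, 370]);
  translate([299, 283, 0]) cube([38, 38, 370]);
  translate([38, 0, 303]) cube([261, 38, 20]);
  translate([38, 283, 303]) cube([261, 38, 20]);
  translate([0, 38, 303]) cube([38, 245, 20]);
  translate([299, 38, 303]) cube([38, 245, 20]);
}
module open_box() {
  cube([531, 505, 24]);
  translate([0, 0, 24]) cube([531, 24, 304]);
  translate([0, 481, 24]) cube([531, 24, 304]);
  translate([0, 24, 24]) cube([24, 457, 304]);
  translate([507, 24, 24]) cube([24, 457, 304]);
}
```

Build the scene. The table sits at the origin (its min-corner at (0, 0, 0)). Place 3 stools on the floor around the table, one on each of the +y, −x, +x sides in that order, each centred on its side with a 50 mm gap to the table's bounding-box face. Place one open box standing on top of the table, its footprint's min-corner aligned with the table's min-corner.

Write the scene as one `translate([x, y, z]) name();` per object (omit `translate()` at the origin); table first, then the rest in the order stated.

table();
translate([568, 967, 0]) stool();
translate([-387, 298, 0]) stool();
translate([1523, 298, 0]) stool();
translate([0, 0, 765]) open_box();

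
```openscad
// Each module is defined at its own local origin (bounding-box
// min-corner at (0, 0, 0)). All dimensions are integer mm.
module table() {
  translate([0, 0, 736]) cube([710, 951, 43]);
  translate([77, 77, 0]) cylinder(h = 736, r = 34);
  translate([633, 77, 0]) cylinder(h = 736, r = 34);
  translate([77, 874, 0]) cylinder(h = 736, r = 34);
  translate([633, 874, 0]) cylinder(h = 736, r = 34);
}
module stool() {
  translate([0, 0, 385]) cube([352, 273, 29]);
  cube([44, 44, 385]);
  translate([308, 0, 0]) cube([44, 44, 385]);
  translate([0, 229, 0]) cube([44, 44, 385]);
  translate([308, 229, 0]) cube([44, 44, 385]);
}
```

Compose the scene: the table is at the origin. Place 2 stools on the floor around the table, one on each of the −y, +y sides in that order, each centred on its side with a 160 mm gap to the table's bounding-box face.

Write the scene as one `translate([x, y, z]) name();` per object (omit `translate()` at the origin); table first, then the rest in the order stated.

table();
translate([179, -433, 0]) stool();
translate([179, 1111, 0]) stool();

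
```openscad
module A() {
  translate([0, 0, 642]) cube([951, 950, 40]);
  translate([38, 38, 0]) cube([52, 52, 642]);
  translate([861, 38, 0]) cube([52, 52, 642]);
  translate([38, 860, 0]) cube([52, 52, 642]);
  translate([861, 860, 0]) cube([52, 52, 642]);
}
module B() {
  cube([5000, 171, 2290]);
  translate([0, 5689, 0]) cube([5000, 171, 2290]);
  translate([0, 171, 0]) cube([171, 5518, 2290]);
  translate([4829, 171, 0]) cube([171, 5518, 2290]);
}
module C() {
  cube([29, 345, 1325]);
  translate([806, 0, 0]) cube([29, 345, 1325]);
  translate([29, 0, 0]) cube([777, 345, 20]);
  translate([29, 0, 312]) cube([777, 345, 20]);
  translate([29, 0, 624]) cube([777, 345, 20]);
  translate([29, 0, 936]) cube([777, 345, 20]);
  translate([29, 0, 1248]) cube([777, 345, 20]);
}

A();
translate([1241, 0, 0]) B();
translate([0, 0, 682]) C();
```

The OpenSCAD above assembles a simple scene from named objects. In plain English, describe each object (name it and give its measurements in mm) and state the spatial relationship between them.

A is a table: top 951 mm (x) × 950 mm (y), 40 mm thick, upper face at z = 682 mm, on four 52×52 mm square legs, each inset 38 mm from the nearest pair of top edges, running from z = 0 to the bottom of the top.

B is a box-shaped house frame (walls only): outside footprint 5000×5860 mm, wall height 2290 mm, wall thickness 171 mm. The two y-facing walls run the full x-width; the two x-facing walls fit between the inner faces of the y-facing walls.

C is a bookshelf 835 mm wide overall, 345 mm deep and 1325 mm tall. The two sides are 29 mm thick vertical panels. 5 horizontal shelves of 20 mm thickness span between the inner faces of the sides; the lowest shelf sits on the floor and shelves are stacked with a clear vertical gap of 292 mm between each pair.

The house frame is on the floor beside the table on its +x side. The bookshelf is on top of the table.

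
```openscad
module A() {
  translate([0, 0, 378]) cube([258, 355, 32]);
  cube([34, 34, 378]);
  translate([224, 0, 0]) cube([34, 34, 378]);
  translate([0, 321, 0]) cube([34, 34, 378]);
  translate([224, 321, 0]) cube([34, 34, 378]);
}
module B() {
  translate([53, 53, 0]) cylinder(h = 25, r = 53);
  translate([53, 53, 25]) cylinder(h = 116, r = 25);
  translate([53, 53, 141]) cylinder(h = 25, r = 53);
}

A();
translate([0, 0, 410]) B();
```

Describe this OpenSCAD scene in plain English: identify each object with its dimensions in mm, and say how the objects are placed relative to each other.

A is a simple wooden stool: a rectangular seat 258 mm (x) by 355 mm (y), 32 mm thick, top face at z = 410 mm, on four square legs, each 34×34 mm in cross-section. The legs rest on z = 0, each flush with a corner of the seat.

B is a spool: two coaxial disc flanges of radius 53 mm and thickness 25 mm, joined by a core cylinder of radius 25 mm and height 116 mm. The lower flange rests on z = 0 and the three cylinders share a vertical axis.

The spool is on top of the stool.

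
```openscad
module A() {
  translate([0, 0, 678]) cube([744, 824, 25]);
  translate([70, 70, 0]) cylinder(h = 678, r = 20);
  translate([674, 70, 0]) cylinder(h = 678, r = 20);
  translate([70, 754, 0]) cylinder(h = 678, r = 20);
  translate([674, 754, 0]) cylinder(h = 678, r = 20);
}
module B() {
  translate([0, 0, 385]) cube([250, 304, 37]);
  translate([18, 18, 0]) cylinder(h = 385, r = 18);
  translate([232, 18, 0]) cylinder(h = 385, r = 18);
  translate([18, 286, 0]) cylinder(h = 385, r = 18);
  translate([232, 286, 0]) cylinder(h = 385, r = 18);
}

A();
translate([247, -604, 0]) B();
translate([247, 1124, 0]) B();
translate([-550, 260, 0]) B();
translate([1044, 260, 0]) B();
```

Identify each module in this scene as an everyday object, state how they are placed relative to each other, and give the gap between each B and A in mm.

A is a table. B is a stool. Four stools sit around the table at the −y, +y, −x, +x sides. The gap between each stool and the table is 300 mm.

Each stool's nearest face is 300 mm from the table's bounding box.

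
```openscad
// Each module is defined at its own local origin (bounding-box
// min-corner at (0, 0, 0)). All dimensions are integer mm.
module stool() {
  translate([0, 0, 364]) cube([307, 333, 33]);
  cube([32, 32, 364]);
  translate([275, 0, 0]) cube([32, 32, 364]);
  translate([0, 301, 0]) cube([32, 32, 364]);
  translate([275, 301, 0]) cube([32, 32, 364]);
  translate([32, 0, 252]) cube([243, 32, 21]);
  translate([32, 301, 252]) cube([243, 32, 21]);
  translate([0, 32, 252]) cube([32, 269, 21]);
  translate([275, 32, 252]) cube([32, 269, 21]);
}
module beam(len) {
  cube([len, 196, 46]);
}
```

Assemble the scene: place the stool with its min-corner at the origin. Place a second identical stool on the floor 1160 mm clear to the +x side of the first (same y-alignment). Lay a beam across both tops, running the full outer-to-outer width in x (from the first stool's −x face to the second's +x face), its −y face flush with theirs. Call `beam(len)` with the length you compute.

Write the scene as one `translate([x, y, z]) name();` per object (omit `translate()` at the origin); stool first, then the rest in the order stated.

stool();
translate([1467, 0, 0]) stool();
translate([0, 0, 397]) beam(1774);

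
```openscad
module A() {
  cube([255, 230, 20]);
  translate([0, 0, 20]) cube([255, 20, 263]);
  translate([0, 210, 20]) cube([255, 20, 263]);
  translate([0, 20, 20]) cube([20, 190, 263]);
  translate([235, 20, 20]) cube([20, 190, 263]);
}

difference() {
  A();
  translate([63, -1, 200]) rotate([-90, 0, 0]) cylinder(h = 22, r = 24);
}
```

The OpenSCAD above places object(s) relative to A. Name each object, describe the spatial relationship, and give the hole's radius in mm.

The subtracted cylinder has r = 24 mm.

A is an open box. The open box has a circular hole through its front wall. The hole's radius is 24 mm.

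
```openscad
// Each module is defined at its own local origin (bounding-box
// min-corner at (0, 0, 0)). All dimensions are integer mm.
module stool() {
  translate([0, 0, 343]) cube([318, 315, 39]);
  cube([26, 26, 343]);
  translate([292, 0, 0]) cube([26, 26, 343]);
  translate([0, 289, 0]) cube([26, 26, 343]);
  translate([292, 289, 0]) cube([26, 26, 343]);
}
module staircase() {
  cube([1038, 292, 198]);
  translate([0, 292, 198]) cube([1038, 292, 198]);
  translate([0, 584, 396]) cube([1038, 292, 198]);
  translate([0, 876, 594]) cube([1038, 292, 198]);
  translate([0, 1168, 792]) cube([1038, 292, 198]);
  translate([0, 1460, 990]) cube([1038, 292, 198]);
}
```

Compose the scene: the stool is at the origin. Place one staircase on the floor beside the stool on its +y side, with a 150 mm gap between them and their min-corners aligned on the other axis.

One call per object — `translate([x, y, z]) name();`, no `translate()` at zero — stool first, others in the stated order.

stool();
translate([0, 465, 0]) staircase();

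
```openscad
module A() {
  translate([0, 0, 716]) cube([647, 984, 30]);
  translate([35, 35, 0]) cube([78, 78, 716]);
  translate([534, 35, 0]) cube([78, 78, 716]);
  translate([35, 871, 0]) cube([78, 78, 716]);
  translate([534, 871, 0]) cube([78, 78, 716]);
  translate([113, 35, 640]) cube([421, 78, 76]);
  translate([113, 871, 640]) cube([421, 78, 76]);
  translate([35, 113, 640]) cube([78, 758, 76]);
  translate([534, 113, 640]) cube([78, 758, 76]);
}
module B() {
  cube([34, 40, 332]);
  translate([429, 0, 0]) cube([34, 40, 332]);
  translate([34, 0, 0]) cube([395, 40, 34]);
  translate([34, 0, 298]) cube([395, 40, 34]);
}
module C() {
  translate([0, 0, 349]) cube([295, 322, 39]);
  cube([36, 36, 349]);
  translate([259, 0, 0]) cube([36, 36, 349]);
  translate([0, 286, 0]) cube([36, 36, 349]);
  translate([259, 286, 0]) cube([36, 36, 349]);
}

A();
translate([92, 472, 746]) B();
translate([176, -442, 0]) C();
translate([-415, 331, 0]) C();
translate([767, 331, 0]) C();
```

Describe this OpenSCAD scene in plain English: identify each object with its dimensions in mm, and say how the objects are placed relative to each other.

A is a table: top 647 mm (x) × 984 mm (y), 30 mm thick, upper face at z = 746 mm, on four 78×78 mm square legs, each inset 35 mm from the nearest pair of top edges, running from z = 0 to the bottom of the top. Four apron rails, 78 mm thick and 76 mm tall, run between adjacent legs with their top edges flush with the underside of the top and their outer faces flush with the legs' outer faces.

B is a picture frame with a 395×264 mm rectangular opening (x by z) and a uniform 34 mm border on every side. Frame depth is 40 mm along y. It is built from two vertical stiles running the full outside height and two horizontal rails spanning the gap between the stiles.

C is a simple wooden stool: a rectangular seat 295 mm (x) by 322 mm (y), 39 mm thick, top face at z = 388 mm, on four square legs, each 36×36 mm in cross-section. The legs rest on z = 0, each flush with a corner of the seat.

The picture frame is on top of the table, centred. Three stools sit around the table at the −y, −x, +x sides.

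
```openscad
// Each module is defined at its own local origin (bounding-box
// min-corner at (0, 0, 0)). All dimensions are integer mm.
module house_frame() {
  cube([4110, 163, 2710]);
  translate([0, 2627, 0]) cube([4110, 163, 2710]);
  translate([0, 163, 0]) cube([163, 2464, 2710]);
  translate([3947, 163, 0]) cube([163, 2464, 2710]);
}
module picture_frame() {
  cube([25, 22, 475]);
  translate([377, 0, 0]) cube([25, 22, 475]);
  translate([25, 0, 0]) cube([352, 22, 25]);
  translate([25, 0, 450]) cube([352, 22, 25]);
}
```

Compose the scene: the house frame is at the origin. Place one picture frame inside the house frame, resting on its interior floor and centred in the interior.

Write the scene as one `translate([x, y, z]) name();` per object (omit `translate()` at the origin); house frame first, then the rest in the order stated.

house_frame();
translate([1854, 1384, 0]) picture_frame();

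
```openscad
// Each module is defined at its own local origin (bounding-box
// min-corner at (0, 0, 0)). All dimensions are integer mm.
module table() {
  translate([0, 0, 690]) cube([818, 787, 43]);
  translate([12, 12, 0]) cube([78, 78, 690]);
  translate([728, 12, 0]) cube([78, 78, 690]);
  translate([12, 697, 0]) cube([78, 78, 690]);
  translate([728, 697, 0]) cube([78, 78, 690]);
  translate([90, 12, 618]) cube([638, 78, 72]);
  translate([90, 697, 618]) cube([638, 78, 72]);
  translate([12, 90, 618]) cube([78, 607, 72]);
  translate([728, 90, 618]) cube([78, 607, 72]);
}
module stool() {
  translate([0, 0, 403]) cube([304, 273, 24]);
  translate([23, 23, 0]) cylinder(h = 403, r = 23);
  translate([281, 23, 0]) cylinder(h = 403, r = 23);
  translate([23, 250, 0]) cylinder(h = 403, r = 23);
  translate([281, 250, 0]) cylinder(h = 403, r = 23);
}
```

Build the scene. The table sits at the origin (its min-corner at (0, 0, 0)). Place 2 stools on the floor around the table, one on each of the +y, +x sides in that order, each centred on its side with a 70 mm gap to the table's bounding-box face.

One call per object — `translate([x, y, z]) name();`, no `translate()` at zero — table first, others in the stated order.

table();
translate([257, 857, 0]) stool();
translate([888, 257, 0]) stool();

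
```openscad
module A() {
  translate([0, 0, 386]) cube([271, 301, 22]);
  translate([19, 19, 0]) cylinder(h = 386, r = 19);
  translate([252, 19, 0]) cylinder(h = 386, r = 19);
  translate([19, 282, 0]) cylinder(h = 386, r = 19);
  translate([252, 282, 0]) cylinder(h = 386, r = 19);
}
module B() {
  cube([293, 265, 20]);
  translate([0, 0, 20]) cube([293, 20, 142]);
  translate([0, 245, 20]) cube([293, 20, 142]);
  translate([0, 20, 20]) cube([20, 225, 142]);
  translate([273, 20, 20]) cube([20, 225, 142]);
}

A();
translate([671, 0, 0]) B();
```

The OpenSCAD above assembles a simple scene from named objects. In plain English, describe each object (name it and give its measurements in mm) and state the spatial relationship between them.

A is a four-legged stool. The seat is a 271×301×22 mm slab whose top surface is at z = 408 mm; four round legs, each 38 mm in diameter, run from the floor (z = 0) to the underside of the seat, each leg's axis is inset half a diameter from the nearest pair of seat edges (so the leg's bounding box is flush with the corner).

B is an open storage box with external size 293×265×162 mm and wall thickness 20 mm (the base is also 20 mm thick). The base covers the whole footprint; the four walls stand on the base, with the y-facing walls full-width and the x-facing walls fitting between their inner faces.

The open box is on the floor beside the stool on its +x side.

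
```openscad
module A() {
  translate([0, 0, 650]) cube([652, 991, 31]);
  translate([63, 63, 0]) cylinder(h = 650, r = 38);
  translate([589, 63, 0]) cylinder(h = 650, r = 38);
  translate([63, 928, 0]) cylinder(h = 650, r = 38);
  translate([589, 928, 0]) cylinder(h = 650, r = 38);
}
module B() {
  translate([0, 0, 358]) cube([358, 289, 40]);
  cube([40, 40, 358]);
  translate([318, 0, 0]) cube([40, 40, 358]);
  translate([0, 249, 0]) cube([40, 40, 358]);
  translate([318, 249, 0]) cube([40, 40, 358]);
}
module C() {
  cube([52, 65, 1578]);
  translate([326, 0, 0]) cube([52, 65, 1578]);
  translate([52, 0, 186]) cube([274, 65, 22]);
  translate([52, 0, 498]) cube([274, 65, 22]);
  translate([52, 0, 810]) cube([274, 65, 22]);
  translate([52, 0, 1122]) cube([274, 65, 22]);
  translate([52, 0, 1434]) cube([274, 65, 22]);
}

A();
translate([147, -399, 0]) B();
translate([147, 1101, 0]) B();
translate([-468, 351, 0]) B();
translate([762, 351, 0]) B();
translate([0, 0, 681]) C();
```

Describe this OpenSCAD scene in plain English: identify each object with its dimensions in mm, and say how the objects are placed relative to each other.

A is a table with a 652×991 mm rectangular top, 31 mm thick, top surface at z = 681 mm, supported by four round legs of 76 mm diameter, each leg's bounding box inset 25 mm from the nearest pair of top edges, running from the floor.

B is a four-legged stool. The seat is a 358×289×40 mm slab whose top surface is at z = 398 mm; four square legs, each 40×40 mm in cross-section, run from the floor (z = 0) to the underside of the seat, each flush with a corner of the seat.

C is a straight ladder. Two 52×65 mm vertical rails, 1578 mm tall, stand 378 mm apart (outside-to-outside) with their front faces coplanar on the −y side. 5 rungs, each 65 mm deep and 22 mm tall, span between the inner faces of the rails, front faces flush with the rails. The lowest rung's underside is at z = 186 mm and rungs are spaced 312 mm apart (underside to underside).

Four stools sit around the table at the −y, +y, −x, +x sides. The ladder is on top of the table.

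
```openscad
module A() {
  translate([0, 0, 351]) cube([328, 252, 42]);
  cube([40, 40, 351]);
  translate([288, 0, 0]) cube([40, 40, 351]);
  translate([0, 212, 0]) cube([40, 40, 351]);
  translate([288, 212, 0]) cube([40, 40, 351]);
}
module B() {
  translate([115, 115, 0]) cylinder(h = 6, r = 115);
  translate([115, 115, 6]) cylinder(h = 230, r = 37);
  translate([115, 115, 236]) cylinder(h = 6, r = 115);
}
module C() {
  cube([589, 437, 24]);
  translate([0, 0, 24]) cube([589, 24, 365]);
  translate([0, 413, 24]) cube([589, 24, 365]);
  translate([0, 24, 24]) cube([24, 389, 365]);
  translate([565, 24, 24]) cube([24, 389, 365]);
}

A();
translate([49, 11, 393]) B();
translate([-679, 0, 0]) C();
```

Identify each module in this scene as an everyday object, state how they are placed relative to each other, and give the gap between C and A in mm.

The open box's nearest face is 90 mm from the stool's −x face.

A is a stool. B is a spool. C is an open box. The spool is on top of the stool, centred. The open box is on the floor beside the stool on its −x side. The gap between the open box and the stool is 90 mm.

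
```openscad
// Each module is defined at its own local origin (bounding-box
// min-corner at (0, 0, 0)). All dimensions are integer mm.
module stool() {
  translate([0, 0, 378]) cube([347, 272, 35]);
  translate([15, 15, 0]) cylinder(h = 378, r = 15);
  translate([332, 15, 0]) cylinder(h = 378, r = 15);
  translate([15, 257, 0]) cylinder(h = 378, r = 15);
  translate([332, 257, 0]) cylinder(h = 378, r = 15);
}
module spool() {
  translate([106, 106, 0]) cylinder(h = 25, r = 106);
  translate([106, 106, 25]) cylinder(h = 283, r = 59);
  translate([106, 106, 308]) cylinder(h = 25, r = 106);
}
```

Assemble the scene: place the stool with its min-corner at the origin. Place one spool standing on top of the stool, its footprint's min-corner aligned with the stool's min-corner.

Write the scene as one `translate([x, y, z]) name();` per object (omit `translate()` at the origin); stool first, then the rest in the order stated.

stool();
translate([0, 0, 413]) spool();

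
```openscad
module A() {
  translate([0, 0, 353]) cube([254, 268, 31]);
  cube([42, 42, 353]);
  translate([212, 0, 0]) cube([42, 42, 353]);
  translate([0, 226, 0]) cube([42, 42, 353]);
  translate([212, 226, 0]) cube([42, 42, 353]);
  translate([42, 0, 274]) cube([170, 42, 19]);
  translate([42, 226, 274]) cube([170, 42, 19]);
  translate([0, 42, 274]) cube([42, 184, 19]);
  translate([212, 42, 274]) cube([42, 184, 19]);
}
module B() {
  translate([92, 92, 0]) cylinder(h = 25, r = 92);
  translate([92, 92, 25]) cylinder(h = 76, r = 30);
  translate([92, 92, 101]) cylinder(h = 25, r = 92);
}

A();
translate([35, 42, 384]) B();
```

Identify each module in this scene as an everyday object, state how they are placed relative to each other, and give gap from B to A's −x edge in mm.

The spool's min-x is at 35; the stool's min-x is 0; gap = 35 mm.

A is a stool. B is a spool. The spool is on top of the stool, centred. The gap from the spool to the stool's −x edge is 35 mm.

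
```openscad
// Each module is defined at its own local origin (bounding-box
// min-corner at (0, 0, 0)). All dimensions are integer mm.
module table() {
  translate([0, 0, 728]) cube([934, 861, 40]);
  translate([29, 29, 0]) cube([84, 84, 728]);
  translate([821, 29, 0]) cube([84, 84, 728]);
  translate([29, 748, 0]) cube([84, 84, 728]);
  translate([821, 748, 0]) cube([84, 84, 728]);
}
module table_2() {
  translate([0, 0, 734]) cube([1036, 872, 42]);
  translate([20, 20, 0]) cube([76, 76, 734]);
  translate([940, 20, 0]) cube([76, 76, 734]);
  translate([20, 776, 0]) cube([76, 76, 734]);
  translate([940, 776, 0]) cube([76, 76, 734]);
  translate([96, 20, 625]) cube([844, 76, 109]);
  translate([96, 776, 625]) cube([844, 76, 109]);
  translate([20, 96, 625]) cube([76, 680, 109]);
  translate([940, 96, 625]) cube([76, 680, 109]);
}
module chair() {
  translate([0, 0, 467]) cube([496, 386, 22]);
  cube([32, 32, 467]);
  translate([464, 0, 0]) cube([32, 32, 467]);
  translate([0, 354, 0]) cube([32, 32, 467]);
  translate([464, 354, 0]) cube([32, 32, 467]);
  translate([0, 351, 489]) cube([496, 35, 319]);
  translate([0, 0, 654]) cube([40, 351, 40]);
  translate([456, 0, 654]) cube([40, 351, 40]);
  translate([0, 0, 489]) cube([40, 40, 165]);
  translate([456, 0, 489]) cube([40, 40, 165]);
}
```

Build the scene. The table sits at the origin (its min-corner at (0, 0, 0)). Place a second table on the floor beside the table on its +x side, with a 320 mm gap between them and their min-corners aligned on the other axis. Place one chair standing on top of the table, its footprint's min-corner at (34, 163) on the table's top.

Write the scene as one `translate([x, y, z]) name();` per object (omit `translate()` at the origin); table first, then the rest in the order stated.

table();
translate([1254, 0, 0]) table_2();
translate([34, 163, 768]) chair();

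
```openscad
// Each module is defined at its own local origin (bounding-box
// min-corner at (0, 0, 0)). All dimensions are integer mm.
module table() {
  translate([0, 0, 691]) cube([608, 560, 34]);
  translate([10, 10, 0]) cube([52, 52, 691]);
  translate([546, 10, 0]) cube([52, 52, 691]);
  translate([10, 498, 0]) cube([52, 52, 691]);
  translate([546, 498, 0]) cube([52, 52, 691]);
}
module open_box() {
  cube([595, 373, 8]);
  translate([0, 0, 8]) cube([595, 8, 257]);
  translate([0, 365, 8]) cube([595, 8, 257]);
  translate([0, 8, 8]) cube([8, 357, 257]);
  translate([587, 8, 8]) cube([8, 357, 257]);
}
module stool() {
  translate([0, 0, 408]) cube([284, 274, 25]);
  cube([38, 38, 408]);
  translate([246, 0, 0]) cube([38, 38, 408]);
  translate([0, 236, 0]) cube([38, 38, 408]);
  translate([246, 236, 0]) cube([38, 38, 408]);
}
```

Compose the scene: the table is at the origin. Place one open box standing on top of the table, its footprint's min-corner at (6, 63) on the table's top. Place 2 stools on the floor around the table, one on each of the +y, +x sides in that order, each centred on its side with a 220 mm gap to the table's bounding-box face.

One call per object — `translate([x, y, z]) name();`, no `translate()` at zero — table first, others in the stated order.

table();
translate([6, 63, 725]) open_box();
translate([162, 780, 0]) stool();
translate([828, 143, 0]) stool();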